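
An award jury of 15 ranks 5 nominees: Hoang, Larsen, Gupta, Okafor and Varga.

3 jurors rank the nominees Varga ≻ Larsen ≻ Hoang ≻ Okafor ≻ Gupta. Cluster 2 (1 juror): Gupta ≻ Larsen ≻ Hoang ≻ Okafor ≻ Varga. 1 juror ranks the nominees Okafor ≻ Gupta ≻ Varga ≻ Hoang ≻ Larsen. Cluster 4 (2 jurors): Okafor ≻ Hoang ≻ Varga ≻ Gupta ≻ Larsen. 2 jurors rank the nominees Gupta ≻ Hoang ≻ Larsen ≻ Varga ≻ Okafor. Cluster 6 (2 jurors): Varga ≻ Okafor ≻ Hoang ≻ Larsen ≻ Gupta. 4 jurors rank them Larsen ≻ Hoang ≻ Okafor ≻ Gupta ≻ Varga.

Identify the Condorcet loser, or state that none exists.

none

Head-to-head results (15 jurors):
Hoang vs Larsen: Larsen, 8–7.
Hoang vs Gupta: Hoang, 11–4.
Hoang vs Okafor: Hoang wins 10–5.
Hoang vs Varga: Hoang is ranked higher on 1+2+2+4 = 9 ballots, Varga on 6. Hoang wins 9–6.
Larsen vs Gupta: 3+2+4 = 9 for Larsen, 6 for Gupta — Larsen by 9–6.
Larsen vs Okafor: Larsen is ranked higher on 3+1+2+4 = 10 ballots, Okafor on 5. Larsen wins 10–5.
Larsen vs Varga: Larsen is ranked higher on 1+2+4 = 7 ballots, Varga on 8. Varga wins 8–7.
Gupta vs Okafor: Okafor, 12–3.
Gupta–Varga: Gupta 8–7.
Okafor–Varga: Okafor 8–7.
Each nominee has at least one pairwise win (Hoang beats Gupta; Larsen beats Hoang; Gupta beats Varga; Okafor beats Gupta; Varga beats Larsen) — no Condorcet loser.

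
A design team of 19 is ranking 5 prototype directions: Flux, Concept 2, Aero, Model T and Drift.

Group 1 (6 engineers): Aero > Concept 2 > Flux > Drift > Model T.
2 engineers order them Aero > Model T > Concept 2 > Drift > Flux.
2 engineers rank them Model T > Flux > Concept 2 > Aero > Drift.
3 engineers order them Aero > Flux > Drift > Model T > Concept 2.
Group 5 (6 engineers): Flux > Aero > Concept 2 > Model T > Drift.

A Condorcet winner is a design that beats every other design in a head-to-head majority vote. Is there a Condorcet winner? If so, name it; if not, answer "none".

Head-to-head results (19 engineers):
Flux–Concept 2: Flux 11–8.
Flux–Aero: Aero 11–8.
Flux–Model T: Flux 15–4.
Flux–Drift: Flux 17–2.
Concept 2 vs Aero: Aero, 17–2.
Concept 2–Model T: Concept 2 12–7.
Concept 2 vs Drift: Concept 2 wins 16–3.
Aero–Model T: Aero 17–2.
Aero–Drift: Aero 19–0.
Model T vs Drift: Model T, 10–9.
Aero beats each of Flux, Concept 2, Model T, Drift — Aero is the Condorcet winner.

Aero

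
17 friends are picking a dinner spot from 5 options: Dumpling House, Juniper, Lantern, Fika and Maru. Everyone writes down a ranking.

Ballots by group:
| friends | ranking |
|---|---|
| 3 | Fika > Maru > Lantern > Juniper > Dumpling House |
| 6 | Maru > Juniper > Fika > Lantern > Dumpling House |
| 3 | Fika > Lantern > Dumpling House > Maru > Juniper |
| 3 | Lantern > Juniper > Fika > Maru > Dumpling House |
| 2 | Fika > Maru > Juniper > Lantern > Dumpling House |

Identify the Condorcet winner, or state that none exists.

Pairwise majorities:
Dumpling House vs Juniper: Dumpling House preferred on 3 ballots; Juniper wins 14–3.
Dumpling House vs Lantern: 0 for Dumpling House, 17 for Lantern — Lantern by 17–0.
Dumpling House vs Fika: Fika wins 17–0.
Dumpling House vs Maru: Dumpling House preferred on 3 ballots; Maru wins 14–3.
Juniper vs Lantern: Lantern wins 9–8.
Juniper vs Fika: Juniper, 9–8.
Juniper vs Maru: 3 for Juniper, 14 for Maru — Maru by 14–3.
Lantern vs Fika: 3 to 14, Fika.
Lantern vs Maru: Maru wins 11–6.
Fika vs Maru: Fika, 11–6.
No restaurant is unbeaten: Dumpling House loses to Juniper; Juniper loses to Lantern; Lantern loses to Fika; Fika loses to Juniper; Maru loses to Fika. In particular Juniper → Fika → Lantern → Juniper is a majority cycle — no Condorcet winner exists.

none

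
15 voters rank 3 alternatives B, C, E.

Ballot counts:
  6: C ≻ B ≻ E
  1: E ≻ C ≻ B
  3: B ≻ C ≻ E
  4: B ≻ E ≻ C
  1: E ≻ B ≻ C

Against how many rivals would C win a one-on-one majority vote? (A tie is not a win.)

C against each rival (15 voters):
C vs B: C preferred on 6+1 = 7 ballots; B wins 8–7.
C vs E: C preferred on 6+3 = 9 ballots; C wins 9–6.
C beats E; loses to B — 1 pairwise win.

1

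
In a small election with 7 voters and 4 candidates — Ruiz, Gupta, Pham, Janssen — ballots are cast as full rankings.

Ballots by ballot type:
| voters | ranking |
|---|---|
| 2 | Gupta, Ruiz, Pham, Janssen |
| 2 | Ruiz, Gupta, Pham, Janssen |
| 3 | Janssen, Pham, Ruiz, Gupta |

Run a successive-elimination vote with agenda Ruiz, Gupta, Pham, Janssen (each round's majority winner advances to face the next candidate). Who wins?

Ruiz

Round 1: Ruiz vs Gupta — 5–2, Ruiz advances.
Round 2: Ruiz vs Pham — 4–3, Ruiz advances.
Round 3: Ruiz vs Janssen — 4–3, Ruiz advances.
The agenda winner is Ruiz.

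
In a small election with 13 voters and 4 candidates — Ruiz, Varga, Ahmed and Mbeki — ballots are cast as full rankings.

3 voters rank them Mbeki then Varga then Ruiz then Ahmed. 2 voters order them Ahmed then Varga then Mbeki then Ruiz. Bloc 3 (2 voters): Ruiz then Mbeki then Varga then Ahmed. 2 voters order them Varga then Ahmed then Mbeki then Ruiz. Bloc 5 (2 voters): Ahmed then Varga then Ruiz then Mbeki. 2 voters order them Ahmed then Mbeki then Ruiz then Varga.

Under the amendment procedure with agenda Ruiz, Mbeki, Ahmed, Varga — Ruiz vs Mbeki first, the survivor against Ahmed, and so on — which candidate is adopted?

Round 1: Ruiz vs Mbeki — 4–9, Mbeki advances.
Round 2: Mbeki vs Ahmed — 5–8, Ahmed advances.
Round 3: Ahmed vs Varga — 6–7, Varga advances.
The agenda winner is Varga.

Varga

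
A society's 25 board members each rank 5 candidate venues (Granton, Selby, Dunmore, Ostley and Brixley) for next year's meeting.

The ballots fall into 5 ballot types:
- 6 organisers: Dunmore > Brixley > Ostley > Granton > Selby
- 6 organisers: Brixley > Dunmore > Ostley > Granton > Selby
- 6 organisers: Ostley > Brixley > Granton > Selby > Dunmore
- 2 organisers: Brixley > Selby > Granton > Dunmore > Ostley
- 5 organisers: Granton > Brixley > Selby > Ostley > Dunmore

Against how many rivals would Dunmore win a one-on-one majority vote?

1

Dunmore against each rival (25 organisers):
Dunmore vs Granton: Dunmore preferred on 6+6 = 12 ballots; Granton wins 13–12.
Dunmore vs Selby: Selby, 13–12.
Dunmore vs Ostley: 14 to 11, Dunmore.
Dunmore vs Brixley: Brixley, 19–6.
Dunmore beats Ostley; loses to Granton, Selby, Brixley — 1 pairwise win.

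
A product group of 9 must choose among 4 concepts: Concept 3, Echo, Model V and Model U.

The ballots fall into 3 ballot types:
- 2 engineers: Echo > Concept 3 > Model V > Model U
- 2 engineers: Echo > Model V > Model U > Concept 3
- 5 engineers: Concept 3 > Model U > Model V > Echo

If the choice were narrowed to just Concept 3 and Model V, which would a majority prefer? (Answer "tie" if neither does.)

Ballots ranking Concept 3 above Model V: 2 + 5 = 7.
Ballots ranking Model V above Concept 3: 9 − 7 = 2.
Concept 3 wins the head-to-head 7–2.

Concept 3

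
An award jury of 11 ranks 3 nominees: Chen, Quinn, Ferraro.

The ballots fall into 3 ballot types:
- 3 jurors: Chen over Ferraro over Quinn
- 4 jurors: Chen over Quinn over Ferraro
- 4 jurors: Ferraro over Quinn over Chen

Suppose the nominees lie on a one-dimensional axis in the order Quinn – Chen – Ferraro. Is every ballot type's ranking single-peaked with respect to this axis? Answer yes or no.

Axis positions: Quinn=1, Chen=2, Ferraro=3.
Ballot type 1 (peak Chen at position 2): ranking walks positions 2-3-1, expanding outward from the peak — single-peaked.
Ballot type 2 (peak Chen at position 2): ranking walks positions 2-1-3, expanding outward from the peak — single-peaked.
Ballot type 3: ranking walks positions 3-1-2; Quinn is ranked above Chen even though Chen lies between Quinn and the peak Ferraro on the axis — preferences dip and rise again. Not single-peaked.
Ballot type 3 violates single-peakedness, so the profile is not single-peaked on this axis.

no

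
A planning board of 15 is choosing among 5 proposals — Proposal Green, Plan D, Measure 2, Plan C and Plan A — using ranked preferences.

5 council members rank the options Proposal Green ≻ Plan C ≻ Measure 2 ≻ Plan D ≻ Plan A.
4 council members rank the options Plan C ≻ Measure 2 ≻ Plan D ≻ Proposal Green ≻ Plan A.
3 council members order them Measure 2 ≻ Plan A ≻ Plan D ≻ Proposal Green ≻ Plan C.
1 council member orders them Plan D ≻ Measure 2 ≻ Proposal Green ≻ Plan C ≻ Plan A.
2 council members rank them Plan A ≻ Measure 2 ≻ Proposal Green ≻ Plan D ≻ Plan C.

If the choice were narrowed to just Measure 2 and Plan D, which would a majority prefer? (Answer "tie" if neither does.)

Ballots ranking Measure 2 above Plan D: 5 + 4 + 3 + 2 = 14.
Ballots ranking Plan D above Measure 2: 15 − 14 = 1.
Measure 2 wins the head-to-head 14–1.

Measure 2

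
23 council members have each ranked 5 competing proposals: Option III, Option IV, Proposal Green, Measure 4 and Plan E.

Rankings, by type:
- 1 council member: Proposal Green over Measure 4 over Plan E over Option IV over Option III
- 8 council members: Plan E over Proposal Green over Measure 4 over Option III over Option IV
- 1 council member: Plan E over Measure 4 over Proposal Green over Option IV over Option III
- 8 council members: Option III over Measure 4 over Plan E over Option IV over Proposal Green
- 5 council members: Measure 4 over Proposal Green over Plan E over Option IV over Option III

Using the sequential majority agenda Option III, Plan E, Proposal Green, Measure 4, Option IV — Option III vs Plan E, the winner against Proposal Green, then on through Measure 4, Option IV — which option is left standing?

Measure 4

Round 1: Option III vs Plan E — 8–15, Plan E advances.
Round 2: Plan E vs Proposal Green — 17–6, Plan E advances.
Round 3: Plan E vs Measure 4 — 9–14, Measure 4 advances.
Round 4: Measure 4 vs Option IV — 23–0, Measure 4 advances.
Measure 4 survives the agenda.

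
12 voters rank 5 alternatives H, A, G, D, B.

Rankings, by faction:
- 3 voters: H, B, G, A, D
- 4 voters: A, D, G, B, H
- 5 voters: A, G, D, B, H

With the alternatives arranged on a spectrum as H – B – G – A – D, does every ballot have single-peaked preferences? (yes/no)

yes

Axis positions: H=1, B=2, G=3, A=4, D=5.
Faction 1 (peak H at position 1): ranking walks positions 1-2-3-4-5, expanding outward from the peak — single-peaked.
Faction 2 (peak A at position 4): ranking walks positions 4-5-3-2-1, expanding outward from the peak — single-peaked.
Faction 3 (peak A at position 4): ranking walks positions 4-3-5-2-1, expanding outward from the peak — single-peaked.
Every ranking is single-peaked on this axis.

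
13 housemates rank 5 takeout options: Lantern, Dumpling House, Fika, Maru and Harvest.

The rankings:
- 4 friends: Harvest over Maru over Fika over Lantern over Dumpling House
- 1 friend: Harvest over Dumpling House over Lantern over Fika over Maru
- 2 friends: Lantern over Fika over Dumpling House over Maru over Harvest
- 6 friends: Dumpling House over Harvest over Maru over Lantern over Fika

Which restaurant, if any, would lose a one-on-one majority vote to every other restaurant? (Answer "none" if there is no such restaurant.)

Head-to-head results (13 friends):
Lantern vs Dumpling House: 6 to 7, Dumpling House.
Lantern–Fika: Lantern 9–4.
Lantern–Maru: Maru 10–3.
Lantern–Harvest: Harvest 11–2.
Dumpling House vs Fika: 1+6 = 7 for Dumpling House, 6 for Fika — Dumpling House by 7–6.
Dumpling House–Maru: Dumpling House 9–4.
Dumpling House vs Harvest: 8 to 5, Dumpling House.
Fika vs Maru: Maru wins 10–3.
Fika vs Harvest: 2 to 11, Harvest.
Maru vs Harvest: Harvest wins 11–2.
Fika loses to every other restaurant — it is the Condorcet loser.

Fika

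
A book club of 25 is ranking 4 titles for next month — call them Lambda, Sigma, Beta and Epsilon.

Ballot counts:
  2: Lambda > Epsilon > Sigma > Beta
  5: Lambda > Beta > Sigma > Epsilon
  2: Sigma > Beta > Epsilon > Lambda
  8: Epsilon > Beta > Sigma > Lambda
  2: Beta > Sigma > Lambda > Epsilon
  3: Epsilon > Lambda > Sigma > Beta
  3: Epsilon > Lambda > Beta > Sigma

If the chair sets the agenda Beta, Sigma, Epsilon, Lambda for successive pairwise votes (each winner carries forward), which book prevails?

Epsilon

Round 1: Beta vs Sigma — 18–7, Beta advances.
Round 2: Beta vs Epsilon — 9–16, Epsilon advances.
Round 3: Epsilon vs Lambda — 16–9, Epsilon advances.
The agenda winner is Epsilon.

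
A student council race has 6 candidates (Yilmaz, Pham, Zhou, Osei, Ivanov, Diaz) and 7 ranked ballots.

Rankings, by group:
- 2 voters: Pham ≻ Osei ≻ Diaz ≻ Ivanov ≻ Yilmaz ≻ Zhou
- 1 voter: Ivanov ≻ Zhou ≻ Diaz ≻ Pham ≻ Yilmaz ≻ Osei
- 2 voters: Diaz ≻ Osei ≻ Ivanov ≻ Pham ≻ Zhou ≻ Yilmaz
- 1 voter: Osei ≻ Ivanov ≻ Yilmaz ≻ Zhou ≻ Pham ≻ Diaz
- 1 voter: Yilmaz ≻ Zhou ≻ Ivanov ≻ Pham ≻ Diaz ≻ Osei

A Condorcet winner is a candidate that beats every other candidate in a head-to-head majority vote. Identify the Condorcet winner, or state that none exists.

none

Pairwise majorities:
Yilmaz vs Pham: Yilmaz preferred on 1+1 = 2 ballots; Pham wins 5–2.
Yilmaz vs Zhou: Yilmaz preferred on 2+1+1 = 4 ballots; Yilmaz wins 4–3.
Yilmaz vs Osei: Osei, 5–2.
Yilmaz vs Ivanov: Ivanov, 6–1.
Yilmaz–Diaz: Diaz 5–2.
Pham vs Zhou: Pham, 4–3.
Pham vs Osei: Pham, 4–3.
Pham vs Ivanov: Pham preferred on 2 ballots; Ivanov wins 5–2.
Pham vs Diaz: 2+1+1 = 4 for Pham, 3 for Diaz — Pham by 4–3.
Zhou vs Osei: 1+1 = 2 for Zhou, 5 for Osei — Osei by 5–2.
Zhou vs Ivanov: 1 for Zhou, 6 for Ivanov — Ivanov by 6–1.
Zhou vs Diaz: Diaz wins 4–3.
Osei vs Ivanov: 5 to 2, Osei.
Osei vs Diaz: Diaz wins 4–3.
Ivanov vs Diaz: Ivanov is ranked higher on 1+1+1 = 3 ballots, Diaz on 4. Diaz wins 4–3.
Every candidate loses at least once (Yilmaz loses to Pham; Pham loses to Ivanov; Zhou loses to Yilmaz; Osei loses to Pham; Ivanov loses to Osei; Diaz loses to Pham). The majority relation contains the cycle Pham → Osei → Ivanov → Pham, so there is no Condorcet winner.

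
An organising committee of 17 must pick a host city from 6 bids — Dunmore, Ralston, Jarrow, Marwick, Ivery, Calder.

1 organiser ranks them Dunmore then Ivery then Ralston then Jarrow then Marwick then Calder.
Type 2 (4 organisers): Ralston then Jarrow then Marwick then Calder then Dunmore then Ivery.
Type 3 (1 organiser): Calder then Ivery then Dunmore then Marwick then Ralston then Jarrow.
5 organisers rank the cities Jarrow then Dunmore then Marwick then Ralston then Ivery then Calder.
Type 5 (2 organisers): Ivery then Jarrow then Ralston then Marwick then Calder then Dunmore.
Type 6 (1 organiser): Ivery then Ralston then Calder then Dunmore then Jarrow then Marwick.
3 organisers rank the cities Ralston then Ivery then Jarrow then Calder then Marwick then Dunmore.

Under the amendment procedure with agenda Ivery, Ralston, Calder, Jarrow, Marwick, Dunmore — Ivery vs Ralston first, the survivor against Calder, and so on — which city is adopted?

Ralston

Round 1: Ivery vs Ralston — 5–12, Ralston advances.
Round 2: Ralston vs Calder — 16–1, Ralston advances.
Round 3: Ralston vs Jarrow — 10–7, Ralston advances.
Round 4: Ralston vs Marwick — 11–6, Ralston advances.
Round 5: Ralston vs Dunmore — 10–7, Ralston advances.
Ralston survives the agenda.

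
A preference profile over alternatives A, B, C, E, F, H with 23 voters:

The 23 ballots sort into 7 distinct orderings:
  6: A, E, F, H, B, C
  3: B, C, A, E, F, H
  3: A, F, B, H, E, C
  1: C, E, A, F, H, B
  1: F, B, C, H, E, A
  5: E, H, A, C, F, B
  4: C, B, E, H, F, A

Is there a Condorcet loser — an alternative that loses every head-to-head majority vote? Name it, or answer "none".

none

Head-to-head results (23 voters):
A vs B: 6+3+1+5 = 15 for A, 8 for B — A by 15–8.
A vs C: A wins 14–9.
A vs E: A wins 12–11.
A vs F: A preferred on 6+3+3+1+5 = 18 ballots; A wins 18–5.
A vs H: 6+3+3+1 = 13 for A, 10 for H — A by 13–10.
B–C: B 13–10.
B–E: E 12–11.
B vs F: B is ranked higher on 3+4 = 7 ballots, F on 16. F wins 16–7.
B vs H: H wins 12–11.
C vs E: E wins 14–9.
C–F: C 13–10.
C vs H: C preferred on 3+1+1+4 = 9 ballots; H wins 14–9.
E vs F: E wins 19–4.
E vs H: E, 19–4.
F–H: F 14–9.
Each alternative has at least one pairwise win (A beats B; B beats C; C beats F; E beats B; F beats B; H beats B) — no Condorcet loser.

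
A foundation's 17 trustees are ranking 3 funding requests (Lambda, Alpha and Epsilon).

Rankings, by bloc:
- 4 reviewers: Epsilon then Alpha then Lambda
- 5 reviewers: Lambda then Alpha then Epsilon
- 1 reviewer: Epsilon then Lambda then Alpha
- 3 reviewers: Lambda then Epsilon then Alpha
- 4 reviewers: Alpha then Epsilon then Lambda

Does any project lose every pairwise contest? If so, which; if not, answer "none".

Pairwise majorities:
Lambda vs Alpha: Lambda preferred on 5+1+3 = 9 ballots; Lambda wins 9–8.
Lambda vs Epsilon: Epsilon wins 9–8.
Alpha vs Epsilon: Alpha preferred on 5+4 = 9 ballots; Alpha wins 9–8.
Every project wins at least one matchup (Lambda beats Alpha; Alpha beats Epsilon; Epsilon beats Lambda), so there is no Condorcet loser.

none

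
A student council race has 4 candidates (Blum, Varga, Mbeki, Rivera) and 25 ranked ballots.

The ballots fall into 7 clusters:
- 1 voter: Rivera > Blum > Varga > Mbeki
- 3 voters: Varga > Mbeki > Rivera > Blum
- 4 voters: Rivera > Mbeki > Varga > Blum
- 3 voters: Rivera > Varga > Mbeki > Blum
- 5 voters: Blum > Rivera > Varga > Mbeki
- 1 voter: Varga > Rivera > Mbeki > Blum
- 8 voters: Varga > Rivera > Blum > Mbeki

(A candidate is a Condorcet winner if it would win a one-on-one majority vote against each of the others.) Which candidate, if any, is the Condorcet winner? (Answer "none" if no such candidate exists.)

Head-to-head results (25 voters):
Blum–Varga: Varga 19–6.
Blum vs Mbeki: Blum wins 14–11.
Blum vs Rivera: Rivera, 20–5.
Varga vs Mbeki: Varga, 21–4.
Varga–Rivera: Rivera 13–12.
Mbeki vs Rivera: Rivera, 22–3.
Only Rivera has no losses; Rivera is the Condorcet winner.

Rivera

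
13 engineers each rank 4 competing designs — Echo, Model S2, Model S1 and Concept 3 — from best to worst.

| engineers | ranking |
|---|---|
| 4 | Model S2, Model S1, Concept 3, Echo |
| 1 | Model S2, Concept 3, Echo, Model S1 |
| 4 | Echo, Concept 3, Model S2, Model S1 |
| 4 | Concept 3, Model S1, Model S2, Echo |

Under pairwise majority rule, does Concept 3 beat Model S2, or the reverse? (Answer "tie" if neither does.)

Concept 3

Ballots ranking Concept 3 above Model S2: 4 + 4 = 8.
Ballots ranking Model S2 above Concept 3: 13 − 8 = 5.
Concept 3 wins the head-to-head 8–5.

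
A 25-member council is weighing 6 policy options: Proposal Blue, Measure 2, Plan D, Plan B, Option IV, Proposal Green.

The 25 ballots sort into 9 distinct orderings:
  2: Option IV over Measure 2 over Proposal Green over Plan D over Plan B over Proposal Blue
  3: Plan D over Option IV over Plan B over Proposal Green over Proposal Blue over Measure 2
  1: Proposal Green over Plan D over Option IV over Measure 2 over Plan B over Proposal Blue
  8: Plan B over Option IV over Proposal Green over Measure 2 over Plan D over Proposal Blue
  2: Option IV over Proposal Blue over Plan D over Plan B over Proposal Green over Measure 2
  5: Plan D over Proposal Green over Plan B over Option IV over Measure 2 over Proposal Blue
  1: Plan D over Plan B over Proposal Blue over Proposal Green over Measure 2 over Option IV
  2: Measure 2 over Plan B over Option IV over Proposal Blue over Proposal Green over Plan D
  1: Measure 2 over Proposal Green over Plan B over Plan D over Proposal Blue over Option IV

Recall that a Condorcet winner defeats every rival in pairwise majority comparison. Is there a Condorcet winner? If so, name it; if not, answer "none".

Pairwise majorities:
Proposal Blue vs Measure 2: 3+2+1 = 6 for Proposal Blue, 19 for Measure 2 — Measure 2 by 19–6.
Proposal Blue vs Plan D: Proposal Blue preferred on 2+2 = 4 ballots; Plan D wins 21–4.
Proposal Blue vs Plan B: Proposal Blue preferred on 2 ballots; Plan B wins 23–2.
Proposal Blue vs Option IV: Proposal Blue is ranked higher on 1+1 = 2 ballots, Option IV on 23. Option IV wins 23–2.
Proposal Blue vs Proposal Green: Proposal Blue is ranked higher on 2+1+2 = 5 ballots, Proposal Green on 20. Proposal Green wins 20–5.
Measure 2 vs Plan D: Measure 2 preferred on 2+8+2+1 = 13 ballots; Measure 2 wins 13–12.
Measure 2 vs Plan B: Measure 2 preferred on 2+1+2+1 = 6 ballots; Plan B wins 19–6.
Measure 2 vs Option IV: 1+2+1 = 4 for Measure 2, 21 for Option IV — Option IV by 21–4.
Measure 2 vs Proposal Green: Measure 2 preferred on 2+2+1 = 5 ballots; Proposal Green wins 20–5.
Plan D vs Plan B: Plan D preferred on 2+3+1+2+5+1 = 14 ballots; Plan D wins 14–11.
Plan D vs Option IV: Plan D is ranked higher on 3+1+5+1+1 = 11 ballots, Option IV on 14. Option IV wins 14–11.
Plan D vs Proposal Green: Plan D preferred on 3+2+5+1 = 11 ballots; Proposal Green wins 14–11.
Plan B vs Option IV: 17 to 8, Plan B.
Plan B vs Proposal Green: 16 to 9, Plan B.
Option IV vs Proposal Green: Option IV is ranked higher on 2+3+8+2+2 = 17 ballots, Proposal Green on 8. Option IV wins 17–8.
No option is unbeaten: Proposal Blue loses to Measure 2; Measure 2 loses to Plan B; Plan D loses to Measure 2; Plan B loses to Plan D; Option IV loses to Plan B; Proposal Green loses to Plan B. In particular Measure 2 > Plan D > Plan B > Measure 2 is a majority cycle — no Condorcet winner exists.

none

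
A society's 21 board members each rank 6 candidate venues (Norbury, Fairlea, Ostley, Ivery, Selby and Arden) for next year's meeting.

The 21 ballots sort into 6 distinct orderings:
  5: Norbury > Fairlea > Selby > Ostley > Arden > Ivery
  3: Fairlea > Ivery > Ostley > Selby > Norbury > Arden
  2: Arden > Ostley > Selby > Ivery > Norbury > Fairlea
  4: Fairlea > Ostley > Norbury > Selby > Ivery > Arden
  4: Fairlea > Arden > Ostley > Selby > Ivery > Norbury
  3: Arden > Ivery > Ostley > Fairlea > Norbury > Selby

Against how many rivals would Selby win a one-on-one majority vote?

2

Selby against each rival (21 organisers):
Selby–Norbury: Norbury 12–9.
Selby vs Fairlea: Fairlea wins 19–2.
Selby vs Ostley: Selby preferred on 5 ballots; Ostley wins 16–5.
Selby vs Ivery: Selby preferred on 5+2+4+4 = 15 ballots; Selby wins 15–6.
Selby–Arden: Selby 12–9.
Selby beats Ivery, Arden; loses to Norbury, Fairlea, Ostley — 2 pairwise wins.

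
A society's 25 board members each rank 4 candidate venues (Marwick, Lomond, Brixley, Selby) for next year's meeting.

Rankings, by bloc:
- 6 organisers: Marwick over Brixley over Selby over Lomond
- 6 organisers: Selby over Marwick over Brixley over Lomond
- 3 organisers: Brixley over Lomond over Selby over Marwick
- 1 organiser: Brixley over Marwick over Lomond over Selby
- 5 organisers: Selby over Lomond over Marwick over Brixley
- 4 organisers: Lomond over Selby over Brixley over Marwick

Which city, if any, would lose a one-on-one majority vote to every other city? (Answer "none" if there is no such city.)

Lomond

Pairwise majorities:
Marwick–Lomond: Marwick 13–12.
Marwick vs Brixley: Marwick, 17–8.
Marwick vs Selby: Marwick preferred on 6+1 = 7 ballots; Selby wins 18–7.
Lomond vs Brixley: Lomond is ranked higher on 5+4 = 9 ballots, Brixley on 16. Brixley wins 16–9.
Lomond vs Selby: Lomond preferred on 3+1+4 = 8 ballots; Selby wins 17–8.
Brixley vs Selby: 10 to 15, Selby.
Only Lomond has no wins; Lomond is the Condorcet loser.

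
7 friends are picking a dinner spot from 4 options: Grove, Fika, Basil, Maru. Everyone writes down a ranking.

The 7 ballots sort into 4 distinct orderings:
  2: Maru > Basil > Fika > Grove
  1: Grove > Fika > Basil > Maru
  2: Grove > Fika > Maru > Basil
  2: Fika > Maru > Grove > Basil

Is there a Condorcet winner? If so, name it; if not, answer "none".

Fika

Check each pair by majority over 7 ballots:
Grove vs Fika: Grove preferred on 1+2 = 3 ballots; Fika wins 4–3.
Grove vs Basil: Grove preferred on 1+2+2 = 5 ballots; Grove wins 5–2.
Grove vs Maru: 3 to 4, Maru.
Fika vs Basil: Fika preferred on 1+2+2 = 5 ballots; Fika wins 5–2.
Fika vs Maru: Fika preferred on 1+2+2 = 5 ballots; Fika wins 5–2.
Basil vs Maru: Basil preferred on 1 ballot; Maru wins 6–1.
Fika wins every pairwise contest, so Fika is the Condorcet winner.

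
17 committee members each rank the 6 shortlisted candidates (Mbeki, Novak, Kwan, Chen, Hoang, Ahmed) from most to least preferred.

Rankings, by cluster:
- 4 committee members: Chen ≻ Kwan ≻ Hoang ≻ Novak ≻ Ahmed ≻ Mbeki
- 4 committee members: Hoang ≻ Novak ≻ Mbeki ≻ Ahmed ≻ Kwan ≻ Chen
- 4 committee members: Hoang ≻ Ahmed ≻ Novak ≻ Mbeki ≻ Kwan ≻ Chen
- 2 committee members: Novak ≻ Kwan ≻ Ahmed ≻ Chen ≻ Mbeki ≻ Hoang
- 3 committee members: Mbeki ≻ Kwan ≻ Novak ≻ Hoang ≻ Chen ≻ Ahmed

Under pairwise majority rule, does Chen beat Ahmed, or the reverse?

Ballots ranking Chen above Ahmed: 4 + 3 = 7.
Ballots ranking Ahmed above Chen: 17 − 7 = 10.
Ahmed wins the head-to-head 10–7.

Ahmed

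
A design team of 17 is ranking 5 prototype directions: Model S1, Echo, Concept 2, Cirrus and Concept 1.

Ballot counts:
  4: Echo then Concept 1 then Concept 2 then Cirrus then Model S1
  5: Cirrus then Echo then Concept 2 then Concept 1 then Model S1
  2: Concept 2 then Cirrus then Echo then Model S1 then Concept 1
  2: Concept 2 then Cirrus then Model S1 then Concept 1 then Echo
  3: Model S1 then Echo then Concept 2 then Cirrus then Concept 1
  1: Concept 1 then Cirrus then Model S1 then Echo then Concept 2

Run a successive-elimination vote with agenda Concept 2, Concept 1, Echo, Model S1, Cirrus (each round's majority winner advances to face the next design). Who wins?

Round 1: Concept 2 vs Concept 1 — 12–5, Concept 2 advances.
Round 2: Concept 2 vs Echo — 4–13, Echo advances.
Round 3: Echo vs Model S1 — 11–6, Echo advances.
Round 4: Echo vs Cirrus — 7–10, Cirrus advances.
The agenda winner is Cirrus.

Cirrus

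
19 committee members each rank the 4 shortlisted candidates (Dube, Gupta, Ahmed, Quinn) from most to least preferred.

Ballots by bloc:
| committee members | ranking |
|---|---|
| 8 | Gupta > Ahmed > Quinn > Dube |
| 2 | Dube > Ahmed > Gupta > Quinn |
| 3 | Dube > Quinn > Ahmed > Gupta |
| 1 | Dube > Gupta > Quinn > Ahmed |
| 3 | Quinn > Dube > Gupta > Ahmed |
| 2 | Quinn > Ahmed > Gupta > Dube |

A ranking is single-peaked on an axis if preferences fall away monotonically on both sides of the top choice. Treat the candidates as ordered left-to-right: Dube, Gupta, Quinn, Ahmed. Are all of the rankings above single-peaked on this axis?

Axis positions: Dube=1, Gupta=2, Quinn=3, Ahmed=4.
Bloc 1: ranking walks positions 2-4-3-1; Ahmed is ranked above Quinn even though Quinn lies between Ahmed and the peak Gupta on the axis — preferences dip and rise again. Not single-peaked.
Bloc 2: ranking walks positions 1-4-2-3; Ahmed is ranked above Gupta even though Gupta lies between Ahmed and the peak Dube on the axis — preferences dip and rise again. Not single-peaked.
Bloc 3: ranking walks positions 1-3-4-2; Quinn is ranked above Gupta even though Gupta lies between Quinn and the peak Dube on the axis — preferences dip and rise again. Not single-peaked.
Bloc 4 (peak Dube at position 1): ranking walks positions 1-2-3-4, expanding outward from the peak — single-peaked.
Bloc 5: ranking walks positions 3-1-2-4; Dube is ranked above Gupta even though Gupta lies between Dube and the peak Quinn on the axis — preferences dip and rise again. Not single-peaked.
Bloc 6 (peak Quinn at position 3): ranking walks positions 3-4-2-1, expanding outward from the peak — single-peaked.
Bloc 1 violates single-peakedness, so the profile is not single-peaked on this axis.

no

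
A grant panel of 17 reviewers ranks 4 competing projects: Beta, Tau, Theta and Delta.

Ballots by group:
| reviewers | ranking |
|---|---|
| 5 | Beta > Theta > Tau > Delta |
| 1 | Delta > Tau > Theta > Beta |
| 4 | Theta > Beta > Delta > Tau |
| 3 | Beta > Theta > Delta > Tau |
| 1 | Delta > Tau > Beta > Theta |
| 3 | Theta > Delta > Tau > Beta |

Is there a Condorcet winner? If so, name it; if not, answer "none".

Pairwise majorities:
Beta vs Tau: Beta, 12–5.
Beta vs Theta: 5+3+1 = 9 for Beta, 8 for Theta — Beta by 9–8.
Beta vs Delta: Beta is ranked higher on 5+4+3 = 12 ballots, Delta on 5. Beta wins 12–5.
Tau vs Theta: 2 to 15, Theta.
Tau vs Delta: Delta wins 12–5.
Theta vs Delta: Theta wins 15–2.
Beta defeats every rival head-to-head and is the Condorcet winner.

Beta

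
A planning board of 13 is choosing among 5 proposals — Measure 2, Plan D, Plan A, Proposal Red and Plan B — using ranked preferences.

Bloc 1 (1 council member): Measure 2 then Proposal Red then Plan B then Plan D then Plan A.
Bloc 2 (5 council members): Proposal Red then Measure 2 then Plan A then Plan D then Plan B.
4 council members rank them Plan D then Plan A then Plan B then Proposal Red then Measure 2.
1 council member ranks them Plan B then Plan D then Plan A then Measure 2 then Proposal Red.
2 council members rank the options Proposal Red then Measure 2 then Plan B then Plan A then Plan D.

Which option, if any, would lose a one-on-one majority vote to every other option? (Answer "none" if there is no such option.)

Head-to-head results (13 council members):
Measure 2–Plan D: Measure 2 8–5.
Measure 2 vs Plan A: Measure 2, 8–5.
Measure 2 vs Proposal Red: Measure 2 preferred on 1+1 = 2 ballots; Proposal Red wins 11–2.
Measure 2–Plan B: Measure 2 8–5.
Plan D vs Plan A: Plan A wins 7–6.
Plan D vs Proposal Red: Plan D preferred on 4+1 = 5 ballots; Proposal Red wins 8–5.
Plan D–Plan B: Plan D 9–4.
Plan A vs Proposal Red: 5 to 8, Proposal Red.
Plan A vs Plan B: Plan A wins 9–4.
Proposal Red vs Plan B: Proposal Red, 8–5.
Plan B loses to every other option — it is the Condorcet loser.

Plan B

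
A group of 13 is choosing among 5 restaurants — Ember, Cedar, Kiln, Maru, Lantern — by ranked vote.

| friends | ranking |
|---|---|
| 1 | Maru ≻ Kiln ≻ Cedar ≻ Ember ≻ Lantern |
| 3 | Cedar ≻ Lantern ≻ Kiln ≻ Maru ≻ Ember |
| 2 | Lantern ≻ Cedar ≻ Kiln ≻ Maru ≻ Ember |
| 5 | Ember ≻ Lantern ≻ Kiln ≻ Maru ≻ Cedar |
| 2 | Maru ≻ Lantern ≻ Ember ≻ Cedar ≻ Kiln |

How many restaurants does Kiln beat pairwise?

1

Kiln against each rival (13 friends):
Kiln vs Ember: Kiln preferred on 1+3+2 = 6 ballots; Ember wins 7–6.
Kiln vs Cedar: 1+5 = 6 for Kiln, 7 for Cedar — Cedar by 7–6.
Kiln vs Maru: Kiln preferred on 3+2+5 = 10 ballots; Kiln wins 10–3.
Kiln vs Lantern: Kiln preferred on 1 ballot; Lantern wins 12–1.
Kiln beats Maru; loses to Ember, Cedar, Lantern — 1 pairwise win.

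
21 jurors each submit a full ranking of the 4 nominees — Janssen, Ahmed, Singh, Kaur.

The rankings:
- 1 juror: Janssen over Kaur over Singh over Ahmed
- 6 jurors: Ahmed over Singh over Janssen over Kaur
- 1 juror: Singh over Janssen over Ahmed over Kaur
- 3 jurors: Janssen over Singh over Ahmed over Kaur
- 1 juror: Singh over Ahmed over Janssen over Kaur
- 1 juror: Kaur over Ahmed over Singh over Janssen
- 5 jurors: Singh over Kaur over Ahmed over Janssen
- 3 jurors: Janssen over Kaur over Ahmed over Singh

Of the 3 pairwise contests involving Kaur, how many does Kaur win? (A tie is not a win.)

Kaur against each rival (21 jurors):
Kaur vs Janssen: Janssen, 15–6.
Kaur vs Ahmed: Ahmed wins 11–10.
Kaur vs Singh: 5 to 16, Singh.
Kaur beats no one; loses to Janssen, Ahmed, Singh — 0 pairwise wins.

0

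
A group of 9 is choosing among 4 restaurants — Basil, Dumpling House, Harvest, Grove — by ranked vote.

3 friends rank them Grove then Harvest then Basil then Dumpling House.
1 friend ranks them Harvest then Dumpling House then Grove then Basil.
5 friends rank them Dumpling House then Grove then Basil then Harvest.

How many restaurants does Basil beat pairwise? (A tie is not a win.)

Basil against each rival (9 friends):
Basil vs Dumpling House: Dumpling House, 6–3.
Basil–Harvest: Basil 5–4.
Basil–Grove: Grove 9–0.
Basil beats Harvest; loses to Dumpling House, Grove — 1 pairwise win.

1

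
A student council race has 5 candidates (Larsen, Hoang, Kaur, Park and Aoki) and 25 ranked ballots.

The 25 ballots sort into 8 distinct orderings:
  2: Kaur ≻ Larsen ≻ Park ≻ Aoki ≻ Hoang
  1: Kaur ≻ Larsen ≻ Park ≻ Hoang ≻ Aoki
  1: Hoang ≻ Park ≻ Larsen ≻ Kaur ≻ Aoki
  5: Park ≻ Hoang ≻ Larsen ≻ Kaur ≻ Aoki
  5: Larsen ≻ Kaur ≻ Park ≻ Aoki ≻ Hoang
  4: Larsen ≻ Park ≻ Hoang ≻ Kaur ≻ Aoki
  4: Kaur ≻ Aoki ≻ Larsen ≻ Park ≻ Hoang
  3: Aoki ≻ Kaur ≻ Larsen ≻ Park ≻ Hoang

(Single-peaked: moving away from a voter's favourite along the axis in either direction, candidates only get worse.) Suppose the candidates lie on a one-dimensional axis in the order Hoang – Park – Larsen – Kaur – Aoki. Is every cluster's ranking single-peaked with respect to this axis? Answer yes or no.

yes

Axis positions: Hoang=1, Park=2, Larsen=3, Kaur=4, Aoki=5.
Cluster 1 (peak Kaur at position 4): ranking walks positions 4-3-2-5-1, expanding outward from the peak — single-peaked.
Cluster 2 (peak Kaur at position 4): ranking walks positions 4-3-2-1-5, expanding outward from the peak — single-peaked.
Cluster 3 (peak Hoang at position 1): ranking walks positions 1-2-3-4-5, expanding outward from the peak — single-peaked.
Cluster 4 (peak Park at position 2): ranking walks positions 2-1-3-4-5, expanding outward from the peak — single-peaked.
Cluster 5 (peak Larsen at position 3): ranking walks positions 3-4-2-5-1, expanding outward from the peak — single-peaked.
Cluster 6 (peak Larsen at position 3): ranking walks positions 3-2-1-4-5, expanding outward from the peak — single-peaked.
Cluster 7 (peak Kaur at position 4): ranking walks positions 4-5-3-2-1, expanding outward from the peak — single-peaked.
Cluster 8 (peak Aoki at position 5): ranking walks positions 5-4-3-2-1, expanding outward from the peak — single-peaked.
Every ranking is single-peaked on this axis.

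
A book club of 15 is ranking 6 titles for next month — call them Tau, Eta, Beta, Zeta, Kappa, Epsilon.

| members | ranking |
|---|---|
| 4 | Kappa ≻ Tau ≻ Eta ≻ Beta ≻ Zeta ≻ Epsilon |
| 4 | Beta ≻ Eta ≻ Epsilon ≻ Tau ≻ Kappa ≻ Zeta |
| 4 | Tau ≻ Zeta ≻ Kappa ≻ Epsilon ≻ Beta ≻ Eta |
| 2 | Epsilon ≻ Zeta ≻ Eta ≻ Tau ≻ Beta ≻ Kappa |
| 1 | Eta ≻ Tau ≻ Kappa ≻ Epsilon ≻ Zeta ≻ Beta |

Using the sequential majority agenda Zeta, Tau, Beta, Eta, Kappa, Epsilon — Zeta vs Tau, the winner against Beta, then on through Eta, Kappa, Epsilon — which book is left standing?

Tau

Round 1: Zeta vs Tau — 2–13, Tau advances.
Round 2: Tau vs Beta — 11–4, Tau advances.
Round 3: Tau vs Eta — 8–7, Tau advances.
Round 4: Tau vs Kappa — 11–4, Tau advances.
Round 5: Tau vs Epsilon — 9–6, Tau advances.
Tau survives the agenda.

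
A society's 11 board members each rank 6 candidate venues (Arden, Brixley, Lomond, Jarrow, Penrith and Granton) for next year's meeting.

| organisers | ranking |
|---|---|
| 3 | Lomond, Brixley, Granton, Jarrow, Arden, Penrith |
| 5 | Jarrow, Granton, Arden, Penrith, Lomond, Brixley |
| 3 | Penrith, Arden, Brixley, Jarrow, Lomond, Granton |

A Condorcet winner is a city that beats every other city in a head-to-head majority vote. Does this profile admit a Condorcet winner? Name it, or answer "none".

none

Pairwise majorities:
Arden vs Brixley: 8 to 3, Arden.
Arden vs Lomond: Arden preferred on 5+3 = 8 ballots; Arden wins 8–3.
Arden vs Jarrow: 3 for Arden, 8 for Jarrow — Jarrow by 8–3.
Arden vs Penrith: Arden is ranked higher on 3+5 = 8 ballots, Penrith on 3. Arden wins 8–3.
Arden vs Granton: Arden is ranked higher on 3 ballots, Granton on 8. Granton wins 8–3.
Brixley vs Lomond: Brixley is ranked higher on 3 ballots, Lomond on 8. Lomond wins 8–3.
Brixley vs Jarrow: Brixley preferred on 3+3 = 6 ballots; Brixley wins 6–5.
Brixley vs Penrith: 3 for Brixley, 8 for Penrith — Penrith by 8–3.
Brixley vs Granton: Brixley is ranked higher on 3+3 = 6 ballots, Granton on 5. Brixley wins 6–5.
Lomond vs Jarrow: 3 for Lomond, 8 for Jarrow — Jarrow by 8–3.
Lomond vs Penrith: Lomond preferred on 3 ballots; Penrith wins 8–3.
Lomond vs Granton: Lomond is ranked higher on 3+3 = 6 ballots, Granton on 5. Lomond wins 6–5.
Jarrow vs Penrith: Jarrow preferred on 3+5 = 8 ballots; Jarrow wins 8–3.
Jarrow vs Granton: Jarrow is ranked higher on 5+3 = 8 ballots, Granton on 3. Jarrow wins 8–3.
Penrith vs Granton: Penrith preferred on 3 ballots; Granton wins 8–3.
Each city drops at least one matchup (Arden loses to Jarrow; Brixley loses to Arden; Lomond loses to Arden; Jarrow loses to Brixley; Penrith loses to Arden; Granton loses to Brixley); the cycle Arden → Brixley → Jarrow → Arden rules out a Condorcet winner.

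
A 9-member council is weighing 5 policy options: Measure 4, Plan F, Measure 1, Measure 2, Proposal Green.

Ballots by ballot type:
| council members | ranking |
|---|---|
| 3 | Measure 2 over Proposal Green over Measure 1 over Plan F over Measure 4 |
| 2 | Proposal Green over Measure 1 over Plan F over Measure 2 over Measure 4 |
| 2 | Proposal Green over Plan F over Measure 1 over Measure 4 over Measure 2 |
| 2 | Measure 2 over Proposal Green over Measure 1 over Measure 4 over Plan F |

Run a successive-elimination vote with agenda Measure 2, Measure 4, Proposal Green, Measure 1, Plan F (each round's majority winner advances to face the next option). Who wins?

Measure 2

Round 1: Measure 2 vs Measure 4 — 7–2, Measure 2 advances.
Round 2: Measure 2 vs Proposal Green — 5–4, Measure 2 advances.
Round 3: Measure 2 vs Measure 1 — 5–4, Measure 2 advances.
Round 4: Measure 2 vs Plan F — 5–4, Measure 2 advances.
The agenda winner is Measure 2.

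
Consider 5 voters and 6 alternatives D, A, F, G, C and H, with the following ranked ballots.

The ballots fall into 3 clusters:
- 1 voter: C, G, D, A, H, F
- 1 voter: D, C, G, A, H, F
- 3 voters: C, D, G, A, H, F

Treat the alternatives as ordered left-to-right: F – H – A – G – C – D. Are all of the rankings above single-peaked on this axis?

yes

Axis positions: F=1, H=2, A=3, G=4, C=5, D=6.
Cluster 1 (peak C at position 5): ranking walks positions 5-4-6-3-2-1, expanding outward from the peak — single-peaked.
Cluster 2 (peak D at position 6): ranking walks positions 6-5-4-3-2-1, expanding outward from the peak — single-peaked.
Cluster 3 (peak C at position 5): ranking walks positions 5-6-4-3-2-1, expanding outward from the peak — single-peaked.
Every ranking is single-peaked on this axis.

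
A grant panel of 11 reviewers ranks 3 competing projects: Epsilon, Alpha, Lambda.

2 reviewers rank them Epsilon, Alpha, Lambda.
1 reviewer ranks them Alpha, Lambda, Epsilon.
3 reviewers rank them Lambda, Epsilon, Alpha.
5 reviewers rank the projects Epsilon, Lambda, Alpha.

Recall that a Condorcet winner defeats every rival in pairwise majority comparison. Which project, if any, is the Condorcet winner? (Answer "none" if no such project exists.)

Pairwise majorities:
Epsilon–Alpha: Epsilon 10–1.
Epsilon–Lambda: Epsilon 7–4.
Alpha vs Lambda: Lambda, 8–3.
Epsilon wins every pairwise contest, so Epsilon is the Condorcet winner.

Epsilon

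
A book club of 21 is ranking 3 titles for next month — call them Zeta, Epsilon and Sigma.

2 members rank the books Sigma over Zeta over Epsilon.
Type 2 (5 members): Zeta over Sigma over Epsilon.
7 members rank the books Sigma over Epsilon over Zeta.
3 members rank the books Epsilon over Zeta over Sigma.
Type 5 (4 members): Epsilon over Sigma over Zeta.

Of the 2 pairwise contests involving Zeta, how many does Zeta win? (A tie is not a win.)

Zeta against each rival (21 members):
Zeta–Epsilon: Epsilon 14–7.
Zeta vs Sigma: Sigma, 13–8.
Zeta beats no one; loses to Epsilon, Sigma — 0 pairwise wins.

0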